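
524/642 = 262/321=0.82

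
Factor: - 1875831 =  - 3^1*17^1*36781^1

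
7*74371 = 520597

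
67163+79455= 146618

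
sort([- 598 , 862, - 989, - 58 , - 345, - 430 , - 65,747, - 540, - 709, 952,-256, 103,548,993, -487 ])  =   [ - 989, - 709, - 598, - 540, - 487, - 430, - 345, - 256, - 65, - 58,103,548,  747, 862,  952,993 ]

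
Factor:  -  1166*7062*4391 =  - 2^2*3^1*11^2  *  53^1*107^1* 4391^1 = - 36156776172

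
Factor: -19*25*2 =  - 950 = - 2^1*5^2 * 19^1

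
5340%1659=363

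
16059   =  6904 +9155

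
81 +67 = 148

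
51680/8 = 6460=6460.00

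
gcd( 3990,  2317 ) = 7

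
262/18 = 14 + 5/9 =14.56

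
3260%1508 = 244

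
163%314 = 163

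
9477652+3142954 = 12620606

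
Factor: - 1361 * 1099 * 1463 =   -  7^2*11^1*19^1*157^1*1361^1 = - 2188266157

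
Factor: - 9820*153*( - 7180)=2^4*3^2*5^2*17^1 * 359^1*491^1=10787662800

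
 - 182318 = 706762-889080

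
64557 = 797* 81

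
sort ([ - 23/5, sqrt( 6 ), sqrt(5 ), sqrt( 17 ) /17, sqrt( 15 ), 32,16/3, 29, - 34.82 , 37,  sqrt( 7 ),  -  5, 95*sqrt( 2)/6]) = [ - 34.82,-5 , - 23/5, sqrt( 17 ) /17,sqrt( 5 ), sqrt (6), sqrt( 7 ),sqrt( 15 ) , 16/3,95*sqrt(2) /6, 29 , 32, 37]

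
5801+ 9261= 15062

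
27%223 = 27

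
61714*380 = 23451320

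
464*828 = 384192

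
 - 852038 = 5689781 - 6541819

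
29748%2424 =660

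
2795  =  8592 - 5797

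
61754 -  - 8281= 70035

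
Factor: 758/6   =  379/3= 3^(- 1 )*379^1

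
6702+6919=13621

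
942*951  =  895842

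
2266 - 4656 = -2390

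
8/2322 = 4/1161 = 0.00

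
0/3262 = 0  =  0.00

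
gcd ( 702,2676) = 6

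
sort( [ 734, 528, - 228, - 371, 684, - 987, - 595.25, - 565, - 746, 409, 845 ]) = [ - 987, - 746, - 595.25, - 565,  -  371,-228, 409,528, 684,734,845 ] 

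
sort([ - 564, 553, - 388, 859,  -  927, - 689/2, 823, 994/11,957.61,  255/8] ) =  [ - 927, - 564, - 388, - 689/2,255/8, 994/11,  553,823, 859, 957.61] 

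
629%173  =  110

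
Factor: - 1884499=-719^1*2621^1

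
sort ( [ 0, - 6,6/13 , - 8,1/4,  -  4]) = [-8,-6,-4, 0,  1/4 , 6/13] 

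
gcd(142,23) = 1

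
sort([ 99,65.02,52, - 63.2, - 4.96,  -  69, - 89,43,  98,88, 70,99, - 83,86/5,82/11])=[ - 89,-83, - 69,- 63.2, - 4.96 , 82/11, 86/5,43,52, 65.02, 70,88,98,99,  99]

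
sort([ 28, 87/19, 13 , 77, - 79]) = [ - 79 , 87/19, 13, 28,77 ]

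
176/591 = 176/591 = 0.30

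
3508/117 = 3508/117 = 29.98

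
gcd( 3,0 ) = 3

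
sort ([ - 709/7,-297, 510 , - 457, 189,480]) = [ - 457,  -  297,  -  709/7, 189, 480, 510]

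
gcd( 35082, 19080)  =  18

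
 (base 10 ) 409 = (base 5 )3114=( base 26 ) FJ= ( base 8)631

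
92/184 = 1/2 = 0.50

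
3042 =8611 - 5569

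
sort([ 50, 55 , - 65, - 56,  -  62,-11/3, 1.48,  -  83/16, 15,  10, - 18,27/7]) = [  -  65,- 62,- 56, - 18, - 83/16, - 11/3, 1.48,  27/7,10, 15 , 50,55]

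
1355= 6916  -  5561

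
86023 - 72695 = 13328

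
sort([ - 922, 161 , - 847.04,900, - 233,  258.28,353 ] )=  [ - 922,  -  847.04,  -  233, 161, 258.28,353, 900]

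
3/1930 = 3/1930 = 0.00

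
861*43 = 37023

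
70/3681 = 70/3681 = 0.02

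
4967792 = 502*9896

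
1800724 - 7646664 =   -  5845940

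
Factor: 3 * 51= 153 = 3^2*17^1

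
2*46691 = 93382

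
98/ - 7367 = -1+7269/7367 =- 0.01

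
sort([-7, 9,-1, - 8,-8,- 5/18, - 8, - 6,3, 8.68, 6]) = [ - 8, - 8, - 8, - 7,-6,- 1, - 5/18,3,6, 8.68, 9]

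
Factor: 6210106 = 2^1*7^1*31^1 * 41^1*349^1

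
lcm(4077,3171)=28539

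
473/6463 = 473/6463= 0.07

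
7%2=1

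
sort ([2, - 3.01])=[ - 3.01, 2]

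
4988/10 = 2494/5  =  498.80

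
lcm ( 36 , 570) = 3420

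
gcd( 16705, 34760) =5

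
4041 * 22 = 88902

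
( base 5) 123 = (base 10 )38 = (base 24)1e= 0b100110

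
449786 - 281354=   168432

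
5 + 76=81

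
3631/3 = 1210 + 1/3 = 1210.33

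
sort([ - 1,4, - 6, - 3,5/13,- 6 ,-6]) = [- 6  ,- 6, - 6 , -3, - 1, 5/13 , 4]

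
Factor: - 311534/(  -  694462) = 23^( - 1 ) * 31^ ( - 1)  *  53^1*487^( - 1)*2939^1 = 155767/347231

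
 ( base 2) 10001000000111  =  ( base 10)8711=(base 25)DNB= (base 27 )bph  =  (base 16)2207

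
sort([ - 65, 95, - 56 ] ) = [ - 65, - 56, 95 ] 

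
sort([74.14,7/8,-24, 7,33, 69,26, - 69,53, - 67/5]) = [ - 69, - 24,-67/5,7/8,  7,26, 33, 53, 69, 74.14]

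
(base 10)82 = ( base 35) 2C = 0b1010010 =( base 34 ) 2e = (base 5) 312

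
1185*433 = 513105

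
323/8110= 323/8110 =0.04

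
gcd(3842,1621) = 1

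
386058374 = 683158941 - 297100567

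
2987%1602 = 1385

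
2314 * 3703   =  8568742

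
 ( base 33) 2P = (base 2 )1011011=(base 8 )133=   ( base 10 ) 91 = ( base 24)3j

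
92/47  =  92/47 = 1.96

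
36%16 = 4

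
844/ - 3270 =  - 1  +  1213/1635 = - 0.26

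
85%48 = 37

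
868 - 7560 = - 6692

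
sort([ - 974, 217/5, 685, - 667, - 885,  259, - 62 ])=[ - 974, - 885, - 667, - 62, 217/5,  259,685]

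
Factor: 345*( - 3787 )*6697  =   - 8749730955 = - 3^1*5^1 * 7^1*23^1*37^1*181^1*541^1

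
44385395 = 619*71705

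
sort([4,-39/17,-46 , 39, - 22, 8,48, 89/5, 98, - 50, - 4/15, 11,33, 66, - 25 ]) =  [- 50, - 46, - 25, - 22,  -  39/17, - 4/15, 4, 8, 11, 89/5, 33, 39,  48,66  ,  98 ]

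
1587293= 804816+782477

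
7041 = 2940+4101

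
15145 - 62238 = -47093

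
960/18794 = 480/9397=0.05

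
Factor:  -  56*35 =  - 1960 = - 2^3*5^1 * 7^2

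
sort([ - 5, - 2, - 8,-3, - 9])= [ - 9, - 8, - 5,  -  3,-2 ] 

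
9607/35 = 9607/35 = 274.49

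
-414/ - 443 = 414/443  =  0.93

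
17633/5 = 3526 + 3/5 = 3526.60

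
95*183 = 17385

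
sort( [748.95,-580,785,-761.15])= [-761.15, - 580, 748.95,785] 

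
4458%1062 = 210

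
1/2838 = 1/2838  =  0.00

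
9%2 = 1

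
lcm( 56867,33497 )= 2445281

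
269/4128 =269/4128 = 0.07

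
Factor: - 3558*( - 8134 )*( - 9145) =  - 2^2*3^1*5^1*7^2*31^1*59^1*83^1*593^1 = - 264663359940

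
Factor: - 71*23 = -23^1*71^1 = - 1633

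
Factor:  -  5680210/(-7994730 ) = 568021/799473  =  3^( - 1) * 17^1*33413^1*266491^(  -  1 )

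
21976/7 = 21976/7 = 3139.43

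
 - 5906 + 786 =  - 5120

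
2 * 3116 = 6232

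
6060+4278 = 10338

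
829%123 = 91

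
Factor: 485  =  5^1*97^1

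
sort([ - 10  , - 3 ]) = [ - 10,-3] 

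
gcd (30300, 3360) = 60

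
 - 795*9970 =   -  7926150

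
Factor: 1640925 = 3^3 * 5^2 * 11^1*13^1 * 17^1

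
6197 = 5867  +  330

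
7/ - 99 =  - 7/99 = -0.07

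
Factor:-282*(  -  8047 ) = 2269254 = 2^1*3^1*13^1 * 47^1*619^1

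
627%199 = 30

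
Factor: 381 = 3^1*127^1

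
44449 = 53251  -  8802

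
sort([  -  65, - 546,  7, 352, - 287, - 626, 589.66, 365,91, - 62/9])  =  [ - 626 , - 546,-287, - 65 , -62/9,7, 91,352,365, 589.66]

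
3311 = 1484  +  1827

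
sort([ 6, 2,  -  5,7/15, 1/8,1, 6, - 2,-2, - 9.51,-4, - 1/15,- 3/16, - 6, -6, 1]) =[-9.51,  -  6, - 6, - 5, - 4,-2,- 2,-3/16, - 1/15 , 1/8, 7/15,1, 1, 2, 6, 6] 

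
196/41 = 196/41=4.78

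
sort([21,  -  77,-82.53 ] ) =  [ - 82.53, - 77, 21 ] 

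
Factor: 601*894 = 537294 = 2^1*3^1*149^1*601^1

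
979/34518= 89/3138 = 0.03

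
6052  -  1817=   4235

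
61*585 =35685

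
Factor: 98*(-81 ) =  - 2^1*3^4*7^2 = -7938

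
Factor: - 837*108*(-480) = 43390080  =  2^7*3^7*5^1 * 31^1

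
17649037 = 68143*259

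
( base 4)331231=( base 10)3949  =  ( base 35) 37t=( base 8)7555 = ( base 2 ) 111101101101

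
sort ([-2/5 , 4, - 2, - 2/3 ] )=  [-2,-2/3, - 2/5,  4 ]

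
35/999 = 35/999 = 0.04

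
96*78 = 7488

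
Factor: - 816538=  - 2^1* 113^1  *3613^1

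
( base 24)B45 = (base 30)74h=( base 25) A7C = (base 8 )14445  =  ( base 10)6437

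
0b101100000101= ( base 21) 687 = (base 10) 2821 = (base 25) 4cl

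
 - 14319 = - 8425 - 5894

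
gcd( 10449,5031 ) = 387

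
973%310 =43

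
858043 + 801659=1659702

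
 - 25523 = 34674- 60197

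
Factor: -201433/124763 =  - 17^2 *179^ ( - 1 ) =- 289/179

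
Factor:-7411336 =  -  2^3*23^1*47^1*857^1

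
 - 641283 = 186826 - 828109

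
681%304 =73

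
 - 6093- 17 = -6110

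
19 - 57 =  - 38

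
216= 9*24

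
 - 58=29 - 87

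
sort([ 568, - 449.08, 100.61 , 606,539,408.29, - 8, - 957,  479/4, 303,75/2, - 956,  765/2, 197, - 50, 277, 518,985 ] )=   [ - 957, - 956,- 449.08, - 50, - 8, 75/2, 100.61,479/4,197, 277, 303,  765/2,408.29, 518  ,  539,568,606,985]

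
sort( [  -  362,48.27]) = [-362,48.27 ]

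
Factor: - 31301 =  - 113^1 * 277^1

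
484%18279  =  484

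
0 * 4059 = 0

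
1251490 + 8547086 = 9798576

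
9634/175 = 9634/175=55.05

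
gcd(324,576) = 36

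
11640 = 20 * 582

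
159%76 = 7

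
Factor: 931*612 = 569772 = 2^2*3^2*7^2*17^1*19^1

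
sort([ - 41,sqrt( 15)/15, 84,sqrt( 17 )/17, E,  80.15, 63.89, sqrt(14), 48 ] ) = [ - 41, sqrt( 17 )/17,sqrt(15 ) /15,E, sqrt( 14 ),48,63.89,  80.15,84 ]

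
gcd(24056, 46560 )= 776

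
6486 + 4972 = 11458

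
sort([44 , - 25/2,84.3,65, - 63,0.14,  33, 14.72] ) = [ - 63 , - 25/2,  0.14,  14.72,  33  ,  44,65, 84.3]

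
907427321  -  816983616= 90443705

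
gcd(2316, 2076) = 12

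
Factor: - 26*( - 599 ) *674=2^2*13^1*337^1 *599^1 =10496876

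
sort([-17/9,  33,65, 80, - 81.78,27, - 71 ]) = [ - 81.78, - 71, - 17/9, 27, 33 , 65,80]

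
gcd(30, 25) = 5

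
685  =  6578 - 5893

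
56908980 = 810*70258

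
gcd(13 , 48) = 1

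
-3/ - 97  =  3/97  =  0.03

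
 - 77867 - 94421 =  - 172288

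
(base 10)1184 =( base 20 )2J4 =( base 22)29i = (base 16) 4a0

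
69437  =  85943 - 16506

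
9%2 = 1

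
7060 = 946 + 6114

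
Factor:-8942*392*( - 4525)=2^4*5^2 * 7^2*17^1*181^1*263^1  =  15861319600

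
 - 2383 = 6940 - 9323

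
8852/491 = 8852/491 = 18.03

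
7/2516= 7/2516 =0.00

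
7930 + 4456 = 12386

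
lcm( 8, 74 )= 296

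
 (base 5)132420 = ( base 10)5360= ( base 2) 1010011110000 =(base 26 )7o4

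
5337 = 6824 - 1487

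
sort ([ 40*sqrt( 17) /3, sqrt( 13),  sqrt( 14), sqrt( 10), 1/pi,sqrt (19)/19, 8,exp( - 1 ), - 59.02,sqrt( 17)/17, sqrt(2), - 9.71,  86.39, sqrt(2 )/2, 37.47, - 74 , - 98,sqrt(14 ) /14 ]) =[ - 98, - 74, - 59.02, - 9.71 , sqrt( 19)/19, sqrt( 17) /17,sqrt( 14) /14 , 1/pi , exp (-1),sqrt( 2 ) /2,sqrt( 2),sqrt( 10), sqrt( 13 ), sqrt(14),8,37.47,40*sqrt( 17)/3, 86.39]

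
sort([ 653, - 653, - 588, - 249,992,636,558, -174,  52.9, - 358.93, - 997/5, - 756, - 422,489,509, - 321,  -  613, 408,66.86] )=[ - 756 ,-653 , - 613, - 588, - 422, - 358.93, - 321,  -  249, - 997/5 , - 174,52.9,66.86, 408,489 , 509,  558, 636,653,  992] 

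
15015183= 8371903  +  6643280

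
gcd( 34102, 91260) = 2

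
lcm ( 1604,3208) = 3208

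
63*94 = 5922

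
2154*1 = 2154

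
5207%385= 202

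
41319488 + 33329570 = 74649058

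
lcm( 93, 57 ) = 1767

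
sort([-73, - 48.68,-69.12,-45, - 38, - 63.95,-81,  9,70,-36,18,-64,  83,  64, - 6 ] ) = [ - 81,  -  73, - 69.12,-64, - 63.95, - 48.68, - 45, - 38 ,-36, - 6, 9,18,  64,70,83]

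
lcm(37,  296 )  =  296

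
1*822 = 822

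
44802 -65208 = - 20406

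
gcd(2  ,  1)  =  1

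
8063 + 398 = 8461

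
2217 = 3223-1006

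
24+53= 77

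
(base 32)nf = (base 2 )1011101111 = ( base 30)P1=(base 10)751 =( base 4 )23233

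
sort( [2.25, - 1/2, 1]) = [ - 1/2, 1, 2.25 ] 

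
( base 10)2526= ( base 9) 3416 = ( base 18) 7e6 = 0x9DE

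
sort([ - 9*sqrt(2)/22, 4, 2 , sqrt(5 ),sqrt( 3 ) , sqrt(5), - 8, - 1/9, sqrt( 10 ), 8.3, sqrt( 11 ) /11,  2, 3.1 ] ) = [ - 8, - 9*sqrt( 2)/22, - 1/9,sqrt(11 ) /11,sqrt(3 ), 2,2,sqrt(5), sqrt(5 ), 3.1, sqrt ( 10),4,8.3 ] 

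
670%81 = 22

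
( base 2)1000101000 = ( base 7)1416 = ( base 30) ic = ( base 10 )552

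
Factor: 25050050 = 2^1*5^2 * 501001^1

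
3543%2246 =1297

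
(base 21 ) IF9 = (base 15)26ac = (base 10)8262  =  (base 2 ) 10000001000110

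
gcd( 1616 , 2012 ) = 4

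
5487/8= 5487/8 =685.88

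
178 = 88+90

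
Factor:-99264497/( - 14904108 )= 2^( - 2 )*3^( - 3 )* 59^ ( - 1) *269^1*2339^( - 1)*369013^1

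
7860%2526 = 282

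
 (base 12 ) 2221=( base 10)3769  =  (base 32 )3lp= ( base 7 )13663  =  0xEB9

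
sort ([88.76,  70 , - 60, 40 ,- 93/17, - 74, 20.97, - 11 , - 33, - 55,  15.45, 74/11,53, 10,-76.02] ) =[ - 76.02, - 74 , - 60, - 55, - 33, - 11, - 93/17, 74/11,10,  15.45,20.97,40,53  ,  70 , 88.76]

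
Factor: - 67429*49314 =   -  3325193706 = - 2^1*3^1*8219^1*67429^1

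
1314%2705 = 1314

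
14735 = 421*35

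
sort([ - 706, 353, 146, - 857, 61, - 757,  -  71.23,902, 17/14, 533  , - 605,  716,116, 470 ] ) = [-857, - 757, - 706, - 605, - 71.23,  17/14, 61,116,146,353,470, 533, 716,902 ]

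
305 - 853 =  - 548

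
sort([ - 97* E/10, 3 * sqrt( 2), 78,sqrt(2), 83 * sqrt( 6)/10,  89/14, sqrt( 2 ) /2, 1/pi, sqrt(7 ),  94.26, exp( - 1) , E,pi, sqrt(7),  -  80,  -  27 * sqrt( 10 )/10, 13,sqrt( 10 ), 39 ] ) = [- 80,-97*E/10, - 27*sqrt( 10)/10,1/pi,exp( - 1),  sqrt( 2)/2,sqrt( 2),sqrt( 7) , sqrt( 7), E,pi, sqrt(10 ), 3*sqrt(2), 89/14, 13,83  *sqrt( 6 )/10,39, 78, 94.26 ] 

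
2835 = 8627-5792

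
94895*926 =87872770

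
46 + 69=115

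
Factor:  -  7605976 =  - 2^3*7^2*19403^1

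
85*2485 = 211225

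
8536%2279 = 1699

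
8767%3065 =2637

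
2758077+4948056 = 7706133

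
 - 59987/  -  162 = 59987/162 = 370.29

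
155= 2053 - 1898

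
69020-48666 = 20354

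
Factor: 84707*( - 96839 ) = - 7^1*179^1*541^1*12101^1  =  - 8202941173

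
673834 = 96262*7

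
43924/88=10981/22=499.14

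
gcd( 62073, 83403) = 27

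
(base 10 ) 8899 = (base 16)22C3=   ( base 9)13177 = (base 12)5197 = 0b10001011000011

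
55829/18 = 55829/18=3101.61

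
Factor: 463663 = 463663^1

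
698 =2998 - 2300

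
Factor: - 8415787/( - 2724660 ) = 2^( - 2) * 3^( - 2)*5^( - 1 )*31^1*401^1 * 677^1 * 15137^( - 1)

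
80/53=1 + 27/53 = 1.51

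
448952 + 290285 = 739237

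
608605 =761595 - 152990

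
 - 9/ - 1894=9/1894 = 0.00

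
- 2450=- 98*25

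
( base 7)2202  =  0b1100010010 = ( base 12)556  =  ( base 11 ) 655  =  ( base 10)786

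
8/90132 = 2/22533 =0.00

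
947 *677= 641119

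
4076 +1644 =5720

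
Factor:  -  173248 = - 2^6*2707^1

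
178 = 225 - 47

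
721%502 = 219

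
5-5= 0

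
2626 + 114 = 2740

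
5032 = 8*629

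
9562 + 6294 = 15856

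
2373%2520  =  2373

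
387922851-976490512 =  - 588567661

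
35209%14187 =6835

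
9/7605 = 1/845 = 0.00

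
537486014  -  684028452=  - 146542438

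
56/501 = 56/501 = 0.11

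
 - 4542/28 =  - 2271/14 = -162.21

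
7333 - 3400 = 3933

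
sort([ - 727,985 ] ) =[ - 727, 985]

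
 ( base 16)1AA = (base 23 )ic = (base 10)426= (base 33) cu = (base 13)26a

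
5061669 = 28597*177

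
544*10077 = 5481888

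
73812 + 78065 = 151877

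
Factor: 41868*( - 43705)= - 1829840940 = - 2^2*3^2*5^1*1163^1 * 8741^1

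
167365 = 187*895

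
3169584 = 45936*69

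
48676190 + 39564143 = 88240333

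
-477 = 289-766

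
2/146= 1/73 = 0.01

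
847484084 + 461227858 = 1308711942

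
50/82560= 5/8256 = 0.00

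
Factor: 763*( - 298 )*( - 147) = 33423978 = 2^1*3^1*7^3*109^1*149^1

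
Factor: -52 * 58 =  - 3016  =  - 2^3*13^1*29^1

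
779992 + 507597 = 1287589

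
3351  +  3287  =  6638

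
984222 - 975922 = 8300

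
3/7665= 1/2555 = 0.00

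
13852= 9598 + 4254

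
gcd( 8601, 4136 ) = 47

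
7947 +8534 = 16481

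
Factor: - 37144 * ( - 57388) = 2131619872 = 2^5*4643^1*14347^1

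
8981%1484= 77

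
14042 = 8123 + 5919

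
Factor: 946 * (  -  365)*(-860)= 296949400 = 2^3*5^2*11^1*43^2*73^1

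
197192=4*49298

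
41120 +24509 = 65629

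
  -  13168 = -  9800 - 3368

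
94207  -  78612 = 15595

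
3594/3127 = 1 + 467/3127= 1.15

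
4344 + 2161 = 6505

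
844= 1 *844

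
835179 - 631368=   203811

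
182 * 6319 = 1150058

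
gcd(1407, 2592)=3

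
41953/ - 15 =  - 41953/15 = - 2796.87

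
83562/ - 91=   -  919 + 67/91= - 918.26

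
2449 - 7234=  - 4785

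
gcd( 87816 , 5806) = 2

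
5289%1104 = 873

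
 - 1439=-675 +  - 764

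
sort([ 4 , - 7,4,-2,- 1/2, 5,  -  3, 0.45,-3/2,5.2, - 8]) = [-8,  -  7, - 3, - 2 , - 3/2, - 1/2,0.45,4, 4, 5, 5.2 ]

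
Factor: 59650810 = 2^1*5^1*379^1*15739^1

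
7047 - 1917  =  5130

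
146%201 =146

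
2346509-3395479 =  - 1048970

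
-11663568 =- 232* 50274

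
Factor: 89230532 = 2^2*37^1 * 602909^1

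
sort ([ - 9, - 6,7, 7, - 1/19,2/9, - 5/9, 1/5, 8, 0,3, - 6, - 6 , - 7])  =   [ - 9, - 7,- 6, - 6,-6, - 5/9  , - 1/19 , 0,  1/5,2/9,3,7,7  ,  8]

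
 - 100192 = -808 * 124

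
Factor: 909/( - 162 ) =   -  2^( - 1)* 3^( - 2 )*101^1 = - 101/18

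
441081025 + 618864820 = 1059945845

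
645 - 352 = 293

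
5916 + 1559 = 7475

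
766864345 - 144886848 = 621977497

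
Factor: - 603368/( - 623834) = 2^2*199^1*823^( - 1) = 796/823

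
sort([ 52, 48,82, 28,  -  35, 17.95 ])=[-35,17.95,28, 48,52, 82 ]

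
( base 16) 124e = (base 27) 6BF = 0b1001001001110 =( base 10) 4686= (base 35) 3SV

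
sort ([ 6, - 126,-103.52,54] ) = [  -  126, - 103.52,6,54 ] 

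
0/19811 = 0 = 0.00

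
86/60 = 1 + 13/30 = 1.43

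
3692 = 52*71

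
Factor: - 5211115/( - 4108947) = 3^(-1)*5^1*7^1*13^2 * 229^(- 1)*881^1*5981^(  -  1 ) 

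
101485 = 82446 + 19039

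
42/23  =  42/23 = 1.83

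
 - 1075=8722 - 9797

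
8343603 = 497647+7845956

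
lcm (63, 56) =504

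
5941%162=109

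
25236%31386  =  25236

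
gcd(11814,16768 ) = 2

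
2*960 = 1920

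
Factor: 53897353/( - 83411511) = -3^( - 1 ) * 29^ (-1 )*47^( - 1 )* 20399^(  -  1) *53897353^1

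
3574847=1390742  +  2184105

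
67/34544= 67/34544= 0.00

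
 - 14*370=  - 5180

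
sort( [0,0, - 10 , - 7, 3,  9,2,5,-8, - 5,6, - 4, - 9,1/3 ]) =[ - 10, - 9, - 8, - 7, - 5, - 4,0,0, 1/3, 2, 3,5, 6,9 ] 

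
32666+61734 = 94400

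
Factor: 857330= 2^1 * 5^1*85733^1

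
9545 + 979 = 10524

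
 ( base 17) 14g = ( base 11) 30A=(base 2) 101110101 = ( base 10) 373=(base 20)ID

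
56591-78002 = -21411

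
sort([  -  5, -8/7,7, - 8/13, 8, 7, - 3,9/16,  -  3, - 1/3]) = [ - 5,  -  3, - 3, - 8/7, - 8/13 , - 1/3,9/16,7,7,8 ] 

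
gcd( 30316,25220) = 52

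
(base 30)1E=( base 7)62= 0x2c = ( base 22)20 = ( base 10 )44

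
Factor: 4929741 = 3^5*20287^1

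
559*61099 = 34154341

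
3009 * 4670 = 14052030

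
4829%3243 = 1586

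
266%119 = 28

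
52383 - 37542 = 14841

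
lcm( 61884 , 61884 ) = 61884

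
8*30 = 240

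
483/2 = 483/2 = 241.50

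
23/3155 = 23/3155 = 0.01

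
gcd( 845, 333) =1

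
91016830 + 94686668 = 185703498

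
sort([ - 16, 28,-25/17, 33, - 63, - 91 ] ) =[ - 91, - 63, - 16,-25/17, 28, 33]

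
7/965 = 7/965 = 0.01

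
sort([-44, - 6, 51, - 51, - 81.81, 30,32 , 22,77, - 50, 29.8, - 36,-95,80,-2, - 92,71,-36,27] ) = [ - 95 , -92,-81.81, - 51, - 50, - 44, - 36, - 36, - 6, -2, 22, 27,  29.8,30,32, 51,71, 77,80 ] 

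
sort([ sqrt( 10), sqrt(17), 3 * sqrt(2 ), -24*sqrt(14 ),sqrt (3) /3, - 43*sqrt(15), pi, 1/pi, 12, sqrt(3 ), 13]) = [ - 43 *sqrt ( 15), - 24*sqrt (14 ),  1/pi,sqrt( 3) /3,sqrt( 3 ), pi, sqrt( 10), sqrt(17),3*sqrt (2 ),  12,13] 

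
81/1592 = 81/1592 = 0.05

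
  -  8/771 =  - 1  +  763/771 = -0.01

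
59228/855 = 59228/855= 69.27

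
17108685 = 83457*205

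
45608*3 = 136824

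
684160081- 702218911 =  - 18058830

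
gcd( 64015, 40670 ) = 35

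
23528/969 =1384/57 = 24.28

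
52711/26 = 2027+9/26 = 2027.35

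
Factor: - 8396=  - 2^2*2099^1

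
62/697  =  62/697 = 0.09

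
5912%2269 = 1374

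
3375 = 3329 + 46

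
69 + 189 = 258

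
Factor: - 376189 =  - 11^2*3109^1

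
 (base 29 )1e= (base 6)111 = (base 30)1D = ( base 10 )43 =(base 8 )53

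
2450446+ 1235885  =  3686331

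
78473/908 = 78473/908= 86.42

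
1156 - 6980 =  - 5824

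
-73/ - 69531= 73/69531 = 0.00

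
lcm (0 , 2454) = 0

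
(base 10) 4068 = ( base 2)111111100100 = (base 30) 4fi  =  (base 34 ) 3HM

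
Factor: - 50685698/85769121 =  - 2^1 * 3^ ( - 1)*7^2*23^1*113^1*199^1 * 613^(- 1)*46639^( - 1 ) 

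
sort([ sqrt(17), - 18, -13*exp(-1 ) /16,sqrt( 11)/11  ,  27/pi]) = [ - 18, - 13*exp( - 1)/16,sqrt( 11)/11, sqrt( 17 ), 27/pi]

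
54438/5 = 10887 +3/5=10887.60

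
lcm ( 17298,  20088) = 622728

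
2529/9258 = 843/3086   =  0.27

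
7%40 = 7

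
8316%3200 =1916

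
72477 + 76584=149061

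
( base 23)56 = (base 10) 121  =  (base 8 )171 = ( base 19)67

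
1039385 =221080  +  818305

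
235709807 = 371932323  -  136222516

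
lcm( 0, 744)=0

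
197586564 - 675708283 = -478121719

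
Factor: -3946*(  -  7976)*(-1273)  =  - 2^4 *19^1*  67^1 * 997^1*1973^1 =- 40065505808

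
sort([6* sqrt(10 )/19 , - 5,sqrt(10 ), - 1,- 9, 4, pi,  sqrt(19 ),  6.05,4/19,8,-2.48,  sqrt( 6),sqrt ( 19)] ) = [ - 9, - 5,-2.48, - 1, 4/19, 6*sqrt( 10 )/19,sqrt( 6 ),pi,  sqrt( 10 ),4, sqrt( 19), sqrt(19 ),6.05,8 ] 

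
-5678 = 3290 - 8968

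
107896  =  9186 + 98710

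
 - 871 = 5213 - 6084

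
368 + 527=895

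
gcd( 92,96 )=4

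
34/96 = 17/48 = 0.35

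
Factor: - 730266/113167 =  - 2^1*3^1*113167^( - 1)*121711^1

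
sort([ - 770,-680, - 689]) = [ - 770, - 689,- 680] 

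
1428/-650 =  - 3 + 261/325 = - 2.20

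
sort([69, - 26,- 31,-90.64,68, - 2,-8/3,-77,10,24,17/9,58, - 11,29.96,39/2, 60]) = [ - 90.64,-77, - 31, - 26,- 11, - 8/3,-2,17/9 , 10 , 39/2,  24, 29.96,58,60, 68,69]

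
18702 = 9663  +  9039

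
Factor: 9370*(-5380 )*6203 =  - 312696951800  =  -  2^3*5^2 * 269^1 * 937^1 *6203^1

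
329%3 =2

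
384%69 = 39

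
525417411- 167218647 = 358198764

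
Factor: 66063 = 3^1*19^2*61^1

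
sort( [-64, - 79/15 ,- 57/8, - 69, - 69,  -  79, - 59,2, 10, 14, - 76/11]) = [-79,-69, - 69 ,  -  64, - 59, - 57/8, - 76/11,-79/15 , 2, 10  ,  14]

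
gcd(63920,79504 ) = 16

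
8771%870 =71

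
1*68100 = 68100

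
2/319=2/319 = 0.01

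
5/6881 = 5/6881= 0.00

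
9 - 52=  - 43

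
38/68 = 19/34 = 0.56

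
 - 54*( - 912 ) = 49248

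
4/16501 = 4/16501  =  0.00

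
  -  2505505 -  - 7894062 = 5388557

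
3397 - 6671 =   -  3274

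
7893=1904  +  5989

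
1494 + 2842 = 4336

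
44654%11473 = 10235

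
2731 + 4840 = 7571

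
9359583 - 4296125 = 5063458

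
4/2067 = 4/2067 = 0.00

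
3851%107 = 106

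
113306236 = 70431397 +42874839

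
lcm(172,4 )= 172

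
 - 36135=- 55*657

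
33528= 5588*6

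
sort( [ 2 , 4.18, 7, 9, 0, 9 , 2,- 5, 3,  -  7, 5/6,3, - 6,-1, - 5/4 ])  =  [ - 7,  -  6, - 5,-5/4,-1,  0, 5/6, 2,2, 3,3, 4.18, 7, 9,9 ]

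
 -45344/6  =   - 22672/3 = - 7557.33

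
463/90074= 463/90074 = 0.01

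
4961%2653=2308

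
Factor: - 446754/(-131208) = 2^( - 2) * 71^( - 1)*967^1 = 967/284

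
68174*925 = 63060950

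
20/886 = 10/443 = 0.02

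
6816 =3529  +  3287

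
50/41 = 50/41  =  1.22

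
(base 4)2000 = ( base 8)200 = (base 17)79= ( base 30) 48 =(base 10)128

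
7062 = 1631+5431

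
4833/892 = 5 + 373/892  =  5.42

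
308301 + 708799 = 1017100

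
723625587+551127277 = 1274752864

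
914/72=12+25/36 = 12.69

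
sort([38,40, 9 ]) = [ 9,38,40] 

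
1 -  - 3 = 4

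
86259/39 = 2211+ 10/13 = 2211.77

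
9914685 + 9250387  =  19165072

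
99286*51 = 5063586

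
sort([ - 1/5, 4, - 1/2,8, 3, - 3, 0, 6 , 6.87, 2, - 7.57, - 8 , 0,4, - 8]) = [ - 8, - 8, - 7.57, - 3, - 1/2,- 1/5,0, 0,  2,3, 4, 4,6, 6.87, 8] 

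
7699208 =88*87491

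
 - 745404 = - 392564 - 352840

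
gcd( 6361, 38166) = 6361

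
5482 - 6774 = -1292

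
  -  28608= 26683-55291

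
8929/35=8929/35 = 255.11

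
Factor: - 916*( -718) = 2^3*229^1*359^1 = 657688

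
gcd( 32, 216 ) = 8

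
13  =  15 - 2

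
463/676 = 463/676 = 0.68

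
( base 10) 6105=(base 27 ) 8a3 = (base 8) 13731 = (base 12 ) 3649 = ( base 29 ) 77F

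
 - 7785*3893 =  - 30307005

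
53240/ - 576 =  - 93  +  41/72 = - 92.43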